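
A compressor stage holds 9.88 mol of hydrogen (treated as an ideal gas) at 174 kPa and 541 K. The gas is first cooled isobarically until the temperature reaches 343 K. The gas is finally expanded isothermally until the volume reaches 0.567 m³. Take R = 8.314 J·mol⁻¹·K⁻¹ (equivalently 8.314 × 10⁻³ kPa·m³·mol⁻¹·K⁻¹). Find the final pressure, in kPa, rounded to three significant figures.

From PV = nRT: V₁ = nRT₁/P₁ = 0.2554 m³.
P constant ⇒ V ∝ T: P₂ = P₁; V₂ = V₁·(T₂/T₁) = 0.1619 m³.
Isothermal, so P V is constant: T₃ = T₂; P₃ = P₂·(V₂/V₃) = 49.69 kPa.

P₃ ≈ 49.7 kPa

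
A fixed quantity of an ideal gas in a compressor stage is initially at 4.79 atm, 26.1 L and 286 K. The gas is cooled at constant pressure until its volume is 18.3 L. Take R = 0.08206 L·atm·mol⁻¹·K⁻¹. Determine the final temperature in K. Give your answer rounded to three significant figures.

T₂ ≈ 201 K

Isobaric, so V/T is constant: P₂ = P₁; T₂ = T₁·(V₂/V₁) = 200.5 K.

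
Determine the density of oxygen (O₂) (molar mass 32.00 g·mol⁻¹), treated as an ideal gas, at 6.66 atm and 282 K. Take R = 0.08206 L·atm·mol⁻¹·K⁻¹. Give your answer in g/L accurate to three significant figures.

ρ = PM/(RT) = (6.66 × 32.00) / (0.08206 × 282.0)

ρ ≈ 9.21 g/L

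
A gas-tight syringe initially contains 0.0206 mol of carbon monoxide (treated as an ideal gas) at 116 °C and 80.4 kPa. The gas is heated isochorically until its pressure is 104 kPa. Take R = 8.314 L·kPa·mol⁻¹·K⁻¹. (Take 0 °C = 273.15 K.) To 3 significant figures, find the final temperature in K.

T₂ ≈ 503 K

Convert: T₁ = 389.1 K.
From PV = nRT: V₁ = nRT₁/P₁ = 0.8290 L.
V constant ⇒ P ∝ T: V₂ = V₁; T₂ = T₁·(P₂/P₁) = 503.4 K.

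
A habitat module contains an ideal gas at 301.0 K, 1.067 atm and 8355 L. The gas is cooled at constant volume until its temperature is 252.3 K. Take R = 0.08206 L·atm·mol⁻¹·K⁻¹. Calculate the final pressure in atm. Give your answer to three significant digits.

P₂ ≈ 0.894 atm

Isochoric, so P/T is constant: V₂ = V₁; P₂ = P₁·(T₂/T₁) = 0.8944 atm.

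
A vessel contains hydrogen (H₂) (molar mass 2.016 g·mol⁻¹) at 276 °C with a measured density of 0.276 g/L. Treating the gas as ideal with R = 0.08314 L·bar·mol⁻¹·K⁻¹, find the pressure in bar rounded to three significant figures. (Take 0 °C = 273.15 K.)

P ≈ 6.25 bar

ρ = PM/(RT) ⇒ P = ρRT/M = (0.276 × 0.08314 × 549.1) / 2.016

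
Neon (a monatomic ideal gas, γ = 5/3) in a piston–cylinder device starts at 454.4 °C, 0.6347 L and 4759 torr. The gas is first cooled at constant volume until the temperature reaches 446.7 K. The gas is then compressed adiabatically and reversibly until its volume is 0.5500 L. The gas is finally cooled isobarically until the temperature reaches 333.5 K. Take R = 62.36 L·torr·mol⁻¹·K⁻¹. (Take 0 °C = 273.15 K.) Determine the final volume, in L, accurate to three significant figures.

V₄ ≈ 0.373 L

Convert: T₁ = 727.5 K.
Isochoric, so P/T is constant: V₂ = V₁; P₂ = P₁·(T₂/T₁) = 2922 torr.
Adiabatic (γ = 5/3), T V^(γ−1) and P V^γ constant: T₃ = T₂·(V₂/V₃)^(γ−1) = 491.5 K; P₃ = P₂·(V₂/V₃)^γ = 3710 torr.
Isobaric, so V/T is constant: P₄ = P₃; V₄ = V₃·(T₄/T₃) = 0.3732 L.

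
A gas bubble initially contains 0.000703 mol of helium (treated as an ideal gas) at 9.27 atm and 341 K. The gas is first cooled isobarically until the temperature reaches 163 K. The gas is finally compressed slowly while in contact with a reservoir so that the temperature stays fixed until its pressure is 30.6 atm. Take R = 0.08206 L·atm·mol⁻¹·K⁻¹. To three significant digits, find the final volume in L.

V₃ ≈ 0.000307 L

From PV = nRT: V₁ = nRT₁/P₁ = 0.002122 L.
Isobaric, so V/T is constant: P₂ = P₁; V₂ = V₁·(T₂/T₁) = 0.001014 L.
T constant ⇒ Boyle's law P V = const: T₃ = T₂; V₃ = V₂·(P₂/P₃) = 0.0003073 L.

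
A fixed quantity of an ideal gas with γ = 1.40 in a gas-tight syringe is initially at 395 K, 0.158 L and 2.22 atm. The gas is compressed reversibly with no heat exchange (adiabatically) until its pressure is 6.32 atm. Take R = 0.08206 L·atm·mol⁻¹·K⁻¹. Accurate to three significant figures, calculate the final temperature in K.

Reversible adiabatic, γ = 1.40: T₂ = T₁·(P₂/P₁)^((γ−1)/γ) = 532.6 K; V₂ = V₁·(P₁/P₂)^(1/γ) = 0.07484 L.

T₂ ≈ 533 K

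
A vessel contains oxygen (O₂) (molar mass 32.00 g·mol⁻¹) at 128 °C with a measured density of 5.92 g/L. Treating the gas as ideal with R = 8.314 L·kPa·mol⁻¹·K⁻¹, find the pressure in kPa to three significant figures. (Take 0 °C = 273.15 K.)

P ≈ 617 kPa

ρ = PM/(RT) ⇒ P = ρRT/M = (5.92 × 8.314 × 401.1) / 32.00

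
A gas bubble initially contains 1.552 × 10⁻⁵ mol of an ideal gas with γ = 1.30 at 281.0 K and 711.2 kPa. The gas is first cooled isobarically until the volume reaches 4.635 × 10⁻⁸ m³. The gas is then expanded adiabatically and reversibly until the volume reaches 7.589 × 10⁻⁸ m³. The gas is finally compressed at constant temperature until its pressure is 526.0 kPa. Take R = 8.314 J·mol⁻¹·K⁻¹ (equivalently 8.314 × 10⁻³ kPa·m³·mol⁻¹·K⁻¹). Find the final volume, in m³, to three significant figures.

From PV = nRT: V₁ = nRT₁/P₁ = 5.098e-08 m³.
Isobaric, so V/T is constant: P₂ = P₁; T₂ = T₁·(V₂/V₁) = 255.5 K.
Adiabatic (γ = 1.30), T V^(γ−1) and P V^γ constant: T₃ = T₂·(V₂/V₃)^(γ−1) = 220.3 K; P₃ = P₂·(V₂/V₃)^γ = 374.6 kPa.
Isothermal, so P V is constant: T₄ = T₃; V₄ = V₃·(P₃/P₄) = 5.405e-08 m³.

V₄ ≈ 5.41e-08 m³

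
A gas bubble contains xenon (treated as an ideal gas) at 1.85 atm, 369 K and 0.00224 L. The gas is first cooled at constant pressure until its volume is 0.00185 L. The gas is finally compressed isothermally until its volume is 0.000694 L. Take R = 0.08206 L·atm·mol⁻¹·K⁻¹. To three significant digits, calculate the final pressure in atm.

P₃ ≈ 4.93 atm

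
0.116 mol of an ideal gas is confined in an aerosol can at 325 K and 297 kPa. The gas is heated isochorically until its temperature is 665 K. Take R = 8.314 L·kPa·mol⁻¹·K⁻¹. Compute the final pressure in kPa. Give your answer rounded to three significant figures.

From PV = nRT: V₁ = nRT₁/P₁ = 1.055 L.
Isochoric, so P/T is constant: V₂ = V₁; P₂ = P₁·(T₂/T₁) = 607.7 kPa.

P₂ ≈ 608 kPa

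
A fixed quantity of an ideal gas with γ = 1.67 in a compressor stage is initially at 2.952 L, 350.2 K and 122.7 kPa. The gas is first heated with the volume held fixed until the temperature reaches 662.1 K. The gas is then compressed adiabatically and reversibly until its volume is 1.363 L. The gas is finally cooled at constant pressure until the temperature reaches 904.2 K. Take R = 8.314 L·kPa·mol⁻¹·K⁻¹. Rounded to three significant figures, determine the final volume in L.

V constant ⇒ P ∝ T: V₂ = V₁; P₂ = P₁·(T₂/T₁) = 232.0 kPa.
Reversible adiabatic, γ = 1.67: T₃ = T₂·(V₂/V₃)^(γ−1) = 1111 K; P₃ = P₂·(V₂/V₃)^γ = 843.2 kPa.
Isobaric, so V/T is constant: P₄ = P₃; V₄ = V₃·(T₄/T₃) = 1.109 L.

V₄ ≈ 1.11 L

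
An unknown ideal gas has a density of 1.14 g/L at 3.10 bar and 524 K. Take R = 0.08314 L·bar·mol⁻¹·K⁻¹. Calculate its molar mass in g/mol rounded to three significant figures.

M ≈ 16.0 g/mol

ρ = PM/(RT) ⇒ M = ρRT/P = (1.14 × 0.08314 × 524.0) / 3.10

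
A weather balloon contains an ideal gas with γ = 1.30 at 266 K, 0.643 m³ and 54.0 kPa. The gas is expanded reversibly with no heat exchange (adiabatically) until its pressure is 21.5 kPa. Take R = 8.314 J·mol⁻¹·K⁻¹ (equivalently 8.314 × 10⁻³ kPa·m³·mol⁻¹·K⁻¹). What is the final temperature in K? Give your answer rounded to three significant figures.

Reversible adiabatic, γ = 1.30: T₂ = T₁·(P₂/P₁)^((γ−1)/γ) = 215.1 K; V₂ = V₁·(P₁/P₂)^(1/γ) = 1.306 m³.

T₂ ≈ 215 K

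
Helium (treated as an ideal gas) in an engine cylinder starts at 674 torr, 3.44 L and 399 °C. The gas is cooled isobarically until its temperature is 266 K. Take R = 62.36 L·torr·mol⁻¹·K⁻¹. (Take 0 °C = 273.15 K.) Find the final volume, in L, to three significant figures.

Convert: T₁ = 672.1 K.
P constant ⇒ V ∝ T: P₂ = P₁; V₂ = V₁·(T₂/T₁) = 1.361 L.

V₂ ≈ 1.36 L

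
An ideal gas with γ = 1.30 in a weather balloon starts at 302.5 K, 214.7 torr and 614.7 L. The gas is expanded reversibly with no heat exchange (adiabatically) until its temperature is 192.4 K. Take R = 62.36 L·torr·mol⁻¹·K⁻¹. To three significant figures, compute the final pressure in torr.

Adiabatic (γ = 1.30), T V^(γ−1) and P V^γ constant: P₂ = P₁·(T₂/T₁)^(γ/(γ−1)) = 30.22 torr; V₂ = V₁·(T₁/T₂)^(1/(γ−1)) = 2778 L.

P₂ ≈ 30.2 torr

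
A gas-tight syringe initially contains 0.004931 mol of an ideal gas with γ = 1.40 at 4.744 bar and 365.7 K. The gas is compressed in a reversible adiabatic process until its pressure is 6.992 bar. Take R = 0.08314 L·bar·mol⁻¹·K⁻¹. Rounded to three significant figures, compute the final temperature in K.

From PV = nRT: V₁ = nRT₁/P₁ = 0.03160 L.
Reversible adiabatic, γ = 1.40: T₂ = T₁·(P₂/P₁)^((γ−1)/γ) = 408.6 K; V₂ = V₁·(P₁/P₂)^(1/γ) = 0.02396 L.

T₂ ≈ 409 K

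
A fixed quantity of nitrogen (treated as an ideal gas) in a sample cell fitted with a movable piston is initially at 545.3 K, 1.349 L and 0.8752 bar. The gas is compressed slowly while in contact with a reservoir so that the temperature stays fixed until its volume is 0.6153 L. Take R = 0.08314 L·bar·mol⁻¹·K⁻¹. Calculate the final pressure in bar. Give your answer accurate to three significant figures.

P₂ ≈ 1.92 bar

T constant ⇒ Boyle's law P V = const: T₂ = T₁; P₂ = P₁·(V₁/V₂) = 1.919 bar.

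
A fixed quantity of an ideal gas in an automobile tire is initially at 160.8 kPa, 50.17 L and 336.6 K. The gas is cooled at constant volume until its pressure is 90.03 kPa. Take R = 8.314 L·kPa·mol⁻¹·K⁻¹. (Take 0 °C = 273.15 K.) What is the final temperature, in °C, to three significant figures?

T₂ ≈ -84.7 °C

Isochoric, so P/T is constant: V₂ = V₁; T₂ = T₁·(P₂/P₁) = 188.5 K.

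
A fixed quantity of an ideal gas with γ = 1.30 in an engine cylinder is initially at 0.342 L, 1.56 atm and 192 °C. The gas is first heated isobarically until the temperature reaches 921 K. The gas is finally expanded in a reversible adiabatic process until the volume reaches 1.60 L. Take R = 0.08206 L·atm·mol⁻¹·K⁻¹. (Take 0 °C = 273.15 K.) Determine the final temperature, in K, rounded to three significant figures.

T₃ ≈ 712 K

Convert: T₁ = 465.1 K.
P constant ⇒ V ∝ T: P₂ = P₁; V₂ = V₁·(T₂/T₁) = 0.6772 L.
Adiabatic (γ = 1.30), T V^(γ−1) and P V^γ constant: T₃ = T₂·(V₂/V₃)^(γ−1) = 711.6 K; P₃ = P₂·(V₂/V₃)^γ = 0.5101 atm.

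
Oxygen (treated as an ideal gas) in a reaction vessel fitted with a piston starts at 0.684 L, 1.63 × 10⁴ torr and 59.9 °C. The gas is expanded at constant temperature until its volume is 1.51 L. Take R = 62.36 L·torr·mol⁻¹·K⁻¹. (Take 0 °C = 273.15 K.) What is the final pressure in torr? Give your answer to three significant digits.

Convert: T₁ = 333.0 K.
Isothermal, so P V is constant: T₂ = T₁; P₂ = P₁·(V₁/V₂) = 7384 torr.

P₂ ≈ 7.38e+03 torr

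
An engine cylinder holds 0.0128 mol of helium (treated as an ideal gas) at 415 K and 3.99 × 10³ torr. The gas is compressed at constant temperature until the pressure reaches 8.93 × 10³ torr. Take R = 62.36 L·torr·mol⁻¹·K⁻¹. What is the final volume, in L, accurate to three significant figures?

V₂ ≈ 0.0371 L

From PV = nRT: V₁ = nRT₁/P₁ = 0.08302 L.
Isothermal, so P V is constant: T₂ = T₁; V₂ = V₁·(P₁/P₂) = 0.03709 L.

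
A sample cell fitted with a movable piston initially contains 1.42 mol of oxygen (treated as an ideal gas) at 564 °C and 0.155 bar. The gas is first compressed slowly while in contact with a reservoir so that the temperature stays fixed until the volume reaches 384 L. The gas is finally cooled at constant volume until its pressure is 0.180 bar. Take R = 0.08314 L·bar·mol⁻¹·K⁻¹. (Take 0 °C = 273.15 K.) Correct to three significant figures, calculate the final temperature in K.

T₃ ≈ 585 K

Convert: T₁ = 837.1 K.
From PV = nRT: V₁ = nRT₁/P₁ = 637.6 L.
Isothermal, so P V is constant: T₂ = T₁; P₂ = P₁·(V₁/V₂) = 0.2574 bar.
V constant ⇒ P ∝ T: V₃ = V₂; T₃ = T₂·(P₃/P₂) = 585.5 K.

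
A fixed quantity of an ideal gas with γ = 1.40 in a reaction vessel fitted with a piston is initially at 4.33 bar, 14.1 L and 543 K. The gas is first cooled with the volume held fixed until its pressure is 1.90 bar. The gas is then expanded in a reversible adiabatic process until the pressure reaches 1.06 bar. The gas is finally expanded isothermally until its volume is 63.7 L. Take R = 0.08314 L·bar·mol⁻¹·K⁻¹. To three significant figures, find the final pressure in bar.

Isochoric, so P/T is constant: V₂ = V₁; T₂ = T₁·(P₂/P₁) = 238.3 K.
Reversible adiabatic, γ = 1.40: T₃ = T₂·(P₃/P₂)^((γ−1)/γ) = 201.7 K; V₃ = V₂·(P₂/P₃)^(1/γ) = 21.39 L.
T constant ⇒ Boyle's law P V = const: T₄ = T₃; P₄ = P₃·(V₃/V₄) = 0.3560 bar.

P₄ ≈ 0.356 bar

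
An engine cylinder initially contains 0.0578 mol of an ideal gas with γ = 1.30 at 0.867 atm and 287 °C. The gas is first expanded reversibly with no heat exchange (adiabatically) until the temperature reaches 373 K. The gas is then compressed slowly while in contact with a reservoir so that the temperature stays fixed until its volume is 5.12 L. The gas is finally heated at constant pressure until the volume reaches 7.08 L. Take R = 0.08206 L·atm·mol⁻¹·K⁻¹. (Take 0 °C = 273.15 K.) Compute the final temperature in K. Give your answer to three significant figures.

T₄ ≈ 516 K

Convert: T₁ = 560.1 K.
From PV = nRT: V₁ = nRT₁/P₁ = 3.064 L.
Adiabatic (γ = 1.30), T V^(γ−1) and P V^γ constant: P₂ = P₁·(T₂/T₁)^(γ/(γ−1)) = 0.1489 atm; V₂ = V₁·(T₁/T₂)^(1/(γ−1)) = 11.88 L.
Isothermal, so P V is constant: T₃ = T₂; P₃ = P₂·(V₂/V₃) = 0.3455 atm.
P constant ⇒ V ∝ T: P₄ = P₃; T₄ = T₃·(V₄/V₃) = 515.8 K.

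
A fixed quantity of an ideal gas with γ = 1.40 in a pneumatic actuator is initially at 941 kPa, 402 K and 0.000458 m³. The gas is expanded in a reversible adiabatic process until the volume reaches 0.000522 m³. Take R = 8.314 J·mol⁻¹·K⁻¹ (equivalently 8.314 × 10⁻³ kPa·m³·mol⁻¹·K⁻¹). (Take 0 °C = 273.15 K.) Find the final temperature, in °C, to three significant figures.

T₂ ≈ 108 °C

Reversible adiabatic, γ = 1.40: T₂ = T₁·(V₁/V₂)^(γ−1) = 381.5 K; P₂ = P₁·(V₁/V₂)^γ = 783.5 kPa.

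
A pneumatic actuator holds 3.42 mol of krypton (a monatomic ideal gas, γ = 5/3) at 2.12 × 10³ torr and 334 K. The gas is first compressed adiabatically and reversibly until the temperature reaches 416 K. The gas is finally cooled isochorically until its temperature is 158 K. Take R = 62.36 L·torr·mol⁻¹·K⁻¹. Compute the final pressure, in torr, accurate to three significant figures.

From PV = nRT: V₁ = nRT₁/P₁ = 33.60 L.
Reversible adiabatic, γ = 5/3: P₂ = P₁·(T₂/T₁)^(γ/(γ−1)) = 3670 torr; V₂ = V₁·(T₁/T₂)^(1/(γ−1)) = 24.17 L.
Isochoric, so P/T is constant: V₃ = V₂; P₃ = P₂·(T₃/T₂) = 1394 torr.

P₃ ≈ 1.39e+03 torr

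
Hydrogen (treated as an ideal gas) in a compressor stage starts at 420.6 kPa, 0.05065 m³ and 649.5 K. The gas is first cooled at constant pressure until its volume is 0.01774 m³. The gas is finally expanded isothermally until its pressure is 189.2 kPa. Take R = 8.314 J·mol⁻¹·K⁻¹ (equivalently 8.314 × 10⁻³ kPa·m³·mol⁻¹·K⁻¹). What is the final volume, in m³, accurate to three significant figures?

V₃ ≈ 0.0394 m³

P constant ⇒ V ∝ T: P₂ = P₁; T₂ = T₁·(V₂/V₁) = 227.5 K.
T constant ⇒ Boyle's law P V = const: T₃ = T₂; V₃ = V₂·(P₂/P₃) = 0.03944 m³.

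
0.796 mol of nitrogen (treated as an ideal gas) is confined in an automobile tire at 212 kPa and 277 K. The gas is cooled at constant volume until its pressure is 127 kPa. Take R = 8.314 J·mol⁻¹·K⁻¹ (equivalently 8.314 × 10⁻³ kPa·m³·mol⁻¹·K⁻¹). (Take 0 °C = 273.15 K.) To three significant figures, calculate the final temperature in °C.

From PV = nRT: V₁ = nRT₁/P₁ = 0.008647 m³.
Isochoric, so P/T is constant: V₂ = V₁; T₂ = T₁·(P₂/P₁) = 165.9 K.

T₂ ≈ -107 °C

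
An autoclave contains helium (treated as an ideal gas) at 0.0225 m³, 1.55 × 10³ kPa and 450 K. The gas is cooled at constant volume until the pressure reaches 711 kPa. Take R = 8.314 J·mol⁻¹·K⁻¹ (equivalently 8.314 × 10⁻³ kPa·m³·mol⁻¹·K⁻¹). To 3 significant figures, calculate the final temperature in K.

V constant ⇒ P ∝ T: V₂ = V₁; T₂ = T₁·(P₂/P₁) = 206.4 K.

T₂ ≈ 206 K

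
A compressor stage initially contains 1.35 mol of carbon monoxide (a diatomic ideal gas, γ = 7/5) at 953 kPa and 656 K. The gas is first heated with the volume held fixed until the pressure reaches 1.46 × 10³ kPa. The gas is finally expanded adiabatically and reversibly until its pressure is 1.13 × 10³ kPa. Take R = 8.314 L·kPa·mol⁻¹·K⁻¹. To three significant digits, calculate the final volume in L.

V₃ ≈ 9.28 L

From PV = nRT: V₁ = nRT₁/P₁ = 7.726 L.
V constant ⇒ P ∝ T: V₂ = V₁; T₂ = T₁·(P₂/P₁) = 1005 K.
Reversible adiabatic, γ = 7/5: T₃ = T₂·(P₃/P₂)^((γ−1)/γ) = 934.1 K; V₃ = V₂·(P₂/P₃)^(1/γ) = 9.278 L.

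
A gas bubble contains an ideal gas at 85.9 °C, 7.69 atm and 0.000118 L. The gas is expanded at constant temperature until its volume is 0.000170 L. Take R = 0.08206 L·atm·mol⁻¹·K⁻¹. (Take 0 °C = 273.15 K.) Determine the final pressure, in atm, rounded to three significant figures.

Convert: T₁ = 359.0 K.
T constant ⇒ Boyle's law P V = const: T₂ = T₁; P₂ = P₁·(V₁/V₂) = 5.338 atm.

P₂ ≈ 5.34 atm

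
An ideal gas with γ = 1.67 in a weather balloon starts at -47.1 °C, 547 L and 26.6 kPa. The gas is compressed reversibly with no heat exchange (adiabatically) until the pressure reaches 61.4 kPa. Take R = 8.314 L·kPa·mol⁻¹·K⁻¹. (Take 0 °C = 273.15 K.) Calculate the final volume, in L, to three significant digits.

V₂ ≈ 331 L

Convert: T₁ = 226.0 K.
Adiabatic (γ = 1.67), T V^(γ−1) and P V^γ constant: T₂ = T₁·(P₂/P₁)^((γ−1)/γ) = 316.2 K; V₂ = V₁·(P₁/P₂)^(1/γ) = 331.5 L.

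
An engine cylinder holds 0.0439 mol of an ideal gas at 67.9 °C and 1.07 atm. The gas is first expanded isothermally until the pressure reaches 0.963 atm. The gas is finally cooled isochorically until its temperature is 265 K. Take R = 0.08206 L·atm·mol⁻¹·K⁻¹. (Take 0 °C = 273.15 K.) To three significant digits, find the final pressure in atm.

Convert: T₁ = 341.0 K.
From PV = nRT: V₁ = nRT₁/P₁ = 1.148 L.
Isothermal, so P V is constant: T₂ = T₁; V₂ = V₁·(P₁/P₂) = 1.276 L.
Isochoric, so P/T is constant: V₃ = V₂; P₃ = P₂·(T₃/T₂) = 0.7483 atm.

P₃ ≈ 0.748 atm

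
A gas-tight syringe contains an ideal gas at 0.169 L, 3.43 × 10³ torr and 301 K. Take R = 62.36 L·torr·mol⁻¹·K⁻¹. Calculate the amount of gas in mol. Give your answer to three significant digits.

PV = nRT ⇒ n = PV/(RT) = (3.43e+03 × 0.169) / (62.36 × 301)

n ≈ 0.0309 mol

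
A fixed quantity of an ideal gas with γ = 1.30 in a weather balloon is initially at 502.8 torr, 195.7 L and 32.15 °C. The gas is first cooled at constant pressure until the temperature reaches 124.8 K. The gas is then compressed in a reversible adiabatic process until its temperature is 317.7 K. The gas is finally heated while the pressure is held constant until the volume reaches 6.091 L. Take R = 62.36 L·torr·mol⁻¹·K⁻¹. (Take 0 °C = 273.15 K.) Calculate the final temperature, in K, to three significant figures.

Convert: T₁ = 305.3 K.
Isobaric, so V/T is constant: P₂ = P₁; V₂ = V₁·(T₂/T₁) = 80.00 L.
Adiabatic (γ = 1.30), T V^(γ−1) and P V^γ constant: P₃ = P₂·(T₃/T₂)^(γ/(γ−1)) = 2.883e+04 torr; V₃ = V₂·(T₂/T₃)^(1/(γ−1)) = 3.551 L.
P constant ⇒ V ∝ T: P₄ = P₃; T₄ = T₃·(V₄/V₃) = 544.9 K.

T₄ ≈ 545 K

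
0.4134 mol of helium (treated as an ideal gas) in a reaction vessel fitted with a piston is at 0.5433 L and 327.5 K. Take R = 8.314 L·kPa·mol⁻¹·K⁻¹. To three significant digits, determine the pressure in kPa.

PV = nRT ⇒ P = nRT/V = (0.4134 × 8.314 × 327.5) / 0.5433

P ≈ 2.07e+03 kPa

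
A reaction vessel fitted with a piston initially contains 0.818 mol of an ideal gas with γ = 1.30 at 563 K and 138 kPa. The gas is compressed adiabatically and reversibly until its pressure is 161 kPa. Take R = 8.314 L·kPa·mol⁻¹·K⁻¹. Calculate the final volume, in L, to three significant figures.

From PV = nRT: V₁ = nRT₁/P₁ = 27.75 L.
Reversible adiabatic, γ = 1.30: T₂ = T₁·(P₂/P₁)^((γ−1)/γ) = 583.4 K; V₂ = V₁·(P₁/P₂)^(1/γ) = 24.64 L.

V₂ ≈ 24.6 L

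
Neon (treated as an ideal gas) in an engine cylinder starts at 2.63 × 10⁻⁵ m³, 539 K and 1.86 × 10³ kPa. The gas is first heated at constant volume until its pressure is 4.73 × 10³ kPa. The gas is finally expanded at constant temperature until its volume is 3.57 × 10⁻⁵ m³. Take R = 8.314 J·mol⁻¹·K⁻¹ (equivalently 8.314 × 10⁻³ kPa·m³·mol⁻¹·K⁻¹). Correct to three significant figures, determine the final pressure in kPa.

P₃ ≈ 3.48e+03 kPa

Isochoric, so P/T is constant: V₂ = V₁; T₂ = T₁·(P₂/P₁) = 1371 K.
T constant ⇒ Boyle's law P V = const: T₃ = T₂; P₃ = P₂·(V₂/V₃) = 3485 kPa.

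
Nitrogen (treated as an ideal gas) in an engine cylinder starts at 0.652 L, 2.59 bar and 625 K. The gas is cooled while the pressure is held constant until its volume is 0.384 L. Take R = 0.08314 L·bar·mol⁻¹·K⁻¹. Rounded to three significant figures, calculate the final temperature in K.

T₂ ≈ 368 K

P constant ⇒ V ∝ T: P₂ = P₁; T₂ = T₁·(V₂/V₁) = 368.1 K.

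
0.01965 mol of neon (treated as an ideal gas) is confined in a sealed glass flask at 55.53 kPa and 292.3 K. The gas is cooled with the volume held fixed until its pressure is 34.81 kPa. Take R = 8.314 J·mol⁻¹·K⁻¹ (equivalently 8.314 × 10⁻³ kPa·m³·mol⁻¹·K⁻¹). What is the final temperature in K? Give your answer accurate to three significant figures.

T₂ ≈ 183 K

From PV = nRT: V₁ = nRT₁/P₁ = 0.0008600 m³.
V constant ⇒ P ∝ T: V₂ = V₁; T₂ = T₁·(P₂/P₁) = 183.2 K.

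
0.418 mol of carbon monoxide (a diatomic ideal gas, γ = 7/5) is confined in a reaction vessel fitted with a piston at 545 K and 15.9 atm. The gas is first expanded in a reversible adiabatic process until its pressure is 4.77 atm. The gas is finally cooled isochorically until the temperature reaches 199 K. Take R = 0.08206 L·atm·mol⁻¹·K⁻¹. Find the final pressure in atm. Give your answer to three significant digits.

From PV = nRT: V₁ = nRT₁/P₁ = 1.176 L.
Adiabatic (γ = 7/5), T V^(γ−1) and P V^γ constant: T₂ = T₁·(P₂/P₁)^((γ−1)/γ) = 386.4 K; V₂ = V₁·(P₁/P₂)^(1/γ) = 2.778 L.
V constant ⇒ P ∝ T: V₃ = V₂; P₃ = P₂·(T₃/T₂) = 2.457 atm.

P₃ ≈ 2.46 atm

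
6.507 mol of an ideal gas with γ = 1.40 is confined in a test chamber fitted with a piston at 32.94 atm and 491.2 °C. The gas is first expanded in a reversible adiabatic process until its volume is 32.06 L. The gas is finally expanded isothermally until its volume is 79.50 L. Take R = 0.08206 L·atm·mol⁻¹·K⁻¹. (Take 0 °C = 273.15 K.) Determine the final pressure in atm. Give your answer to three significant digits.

P₃ ≈ 3.51 atm

Convert: T₁ = 764.3 K.
From PV = nRT: V₁ = nRT₁/P₁ = 12.39 L.
Adiabatic (γ = 1.40), T V^(γ−1) and P V^γ constant: T₂ = T₁·(V₁/V₂)^(γ−1) = 522.6 K; P₂ = P₁·(V₁/V₂)^γ = 8.703 atm.
Isothermal, so P V is constant: T₃ = T₂; P₃ = P₂·(V₂/V₃) = 3.510 atm.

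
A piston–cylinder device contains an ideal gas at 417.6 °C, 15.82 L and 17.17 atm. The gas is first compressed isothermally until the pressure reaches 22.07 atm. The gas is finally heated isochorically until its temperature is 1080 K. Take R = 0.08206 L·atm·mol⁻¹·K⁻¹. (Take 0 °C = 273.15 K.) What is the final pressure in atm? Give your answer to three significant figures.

P₃ ≈ 34.5 atm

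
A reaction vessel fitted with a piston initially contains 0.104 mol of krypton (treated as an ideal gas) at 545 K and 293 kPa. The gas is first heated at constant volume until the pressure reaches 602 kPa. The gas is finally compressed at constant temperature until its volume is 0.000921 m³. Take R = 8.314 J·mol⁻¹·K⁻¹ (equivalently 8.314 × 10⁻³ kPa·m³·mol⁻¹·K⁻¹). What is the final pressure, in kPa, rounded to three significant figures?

P₃ ≈ 1.05e+03 kPa

From PV = nRT: V₁ = nRT₁/P₁ = 0.001608 m³.
Isochoric, so P/T is constant: V₂ = V₁; T₂ = T₁·(P₂/P₁) = 1120 K.
T constant ⇒ Boyle's law P V = const: T₃ = T₂; P₃ = P₂·(V₂/V₃) = 1051 kPa.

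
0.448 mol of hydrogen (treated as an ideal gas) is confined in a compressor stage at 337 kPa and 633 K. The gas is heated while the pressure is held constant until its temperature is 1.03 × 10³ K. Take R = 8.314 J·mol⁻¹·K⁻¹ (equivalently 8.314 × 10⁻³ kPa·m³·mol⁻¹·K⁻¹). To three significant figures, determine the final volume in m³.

From PV = nRT: V₁ = nRT₁/P₁ = 0.006996 m³.
P constant ⇒ V ∝ T: P₂ = P₁; V₂ = V₁·(T₂/T₁) = 0.01138 m³.

V₂ ≈ 0.0114 m³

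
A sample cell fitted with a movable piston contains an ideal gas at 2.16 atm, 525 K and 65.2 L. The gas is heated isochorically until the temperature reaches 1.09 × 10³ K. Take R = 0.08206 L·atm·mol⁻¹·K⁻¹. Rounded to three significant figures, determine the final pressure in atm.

P₂ ≈ 4.48 atm

V constant ⇒ P ∝ T: V₂ = V₁; P₂ = P₁·(T₂/T₁) = 4.485 atm.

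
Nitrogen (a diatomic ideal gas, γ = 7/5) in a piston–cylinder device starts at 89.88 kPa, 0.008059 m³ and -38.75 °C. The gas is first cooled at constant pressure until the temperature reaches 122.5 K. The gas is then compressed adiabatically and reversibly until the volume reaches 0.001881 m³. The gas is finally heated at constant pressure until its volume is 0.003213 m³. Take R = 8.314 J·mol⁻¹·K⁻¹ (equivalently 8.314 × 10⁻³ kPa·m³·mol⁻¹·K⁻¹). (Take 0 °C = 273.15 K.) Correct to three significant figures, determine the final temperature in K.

T₄ ≈ 289 K

Convert: T₁ = 234.4 K.
Isobaric, so V/T is constant: P₂ = P₁; V₂ = V₁·(T₂/T₁) = 0.004212 m³.
Reversible adiabatic, γ = 7/5: T₃ = T₂·(V₂/V₃)^(γ−1) = 169.1 K; P₃ = P₂·(V₂/V₃)^γ = 277.8 kPa.
P constant ⇒ V ∝ T: P₄ = P₃; T₄ = T₃·(V₄/V₃) = 288.9 K.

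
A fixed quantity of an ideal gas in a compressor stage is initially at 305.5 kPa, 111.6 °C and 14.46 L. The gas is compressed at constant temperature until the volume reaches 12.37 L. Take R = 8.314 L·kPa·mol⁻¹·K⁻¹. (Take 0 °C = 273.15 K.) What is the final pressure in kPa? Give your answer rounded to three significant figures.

Convert: T₁ = 384.8 K.
T constant ⇒ Boyle's law P V = const: T₂ = T₁; P₂ = P₁·(V₁/V₂) = 357.1 kPa.

P₂ ≈ 357 kPa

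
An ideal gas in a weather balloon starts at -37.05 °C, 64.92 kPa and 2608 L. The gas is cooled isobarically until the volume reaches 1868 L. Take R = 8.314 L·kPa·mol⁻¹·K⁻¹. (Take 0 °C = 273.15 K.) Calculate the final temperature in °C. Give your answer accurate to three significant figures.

T₂ ≈ -104 °C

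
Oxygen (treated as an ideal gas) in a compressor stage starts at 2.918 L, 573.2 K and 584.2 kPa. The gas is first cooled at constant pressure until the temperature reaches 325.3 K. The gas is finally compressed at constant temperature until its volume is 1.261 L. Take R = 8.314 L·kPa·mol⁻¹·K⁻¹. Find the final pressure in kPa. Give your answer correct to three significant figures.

P₃ ≈ 767 kPa

Isobaric, so V/T is constant: P₂ = P₁; V₂ = V₁·(T₂/T₁) = 1.656 L.
Isothermal, so P V is constant: T₃ = T₂; P₃ = P₂·(V₂/V₃) = 767.2 kPa.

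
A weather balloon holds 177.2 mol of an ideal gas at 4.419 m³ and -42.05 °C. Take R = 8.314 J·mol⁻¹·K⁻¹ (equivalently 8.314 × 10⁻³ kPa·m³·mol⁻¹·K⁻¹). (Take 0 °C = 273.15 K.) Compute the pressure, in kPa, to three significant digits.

Convert: T = 231.10 K.
PV = nRT ⇒ P = nRT/V = (177.2 × 8.314 × 10⁻³ × 231.10) / 4.419

P ≈ 77.0 kPa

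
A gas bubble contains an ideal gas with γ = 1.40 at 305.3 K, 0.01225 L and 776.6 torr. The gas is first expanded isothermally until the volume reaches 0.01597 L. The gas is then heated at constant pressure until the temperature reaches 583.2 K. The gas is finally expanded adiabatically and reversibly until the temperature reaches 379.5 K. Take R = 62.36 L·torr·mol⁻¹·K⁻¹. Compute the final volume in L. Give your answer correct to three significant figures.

T constant ⇒ Boyle's law P V = const: T₂ = T₁; P₂ = P₁·(V₁/V₂) = 595.7 torr.
P constant ⇒ V ∝ T: P₃ = P₂; V₃ = V₂·(T₃/T₂) = 0.03051 L.
Adiabatic (γ = 1.40), T V^(γ−1) and P V^γ constant: P₄ = P₃·(T₄/T₃)^(γ/(γ−1)) = 132.4 torr; V₄ = V₃·(T₃/T₄)^(1/(γ−1)) = 0.08931 L.

V₄ ≈ 0.0893 L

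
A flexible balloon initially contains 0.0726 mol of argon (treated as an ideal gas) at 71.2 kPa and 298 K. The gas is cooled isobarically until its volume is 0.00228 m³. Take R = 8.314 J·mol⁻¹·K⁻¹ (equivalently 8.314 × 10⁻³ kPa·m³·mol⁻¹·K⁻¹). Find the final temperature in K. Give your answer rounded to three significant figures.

From PV = nRT: V₁ = nRT₁/P₁ = 0.002526 m³.
Isobaric, so V/T is constant: P₂ = P₁; T₂ = T₁·(V₂/V₁) = 268.9 K.

T₂ ≈ 269 K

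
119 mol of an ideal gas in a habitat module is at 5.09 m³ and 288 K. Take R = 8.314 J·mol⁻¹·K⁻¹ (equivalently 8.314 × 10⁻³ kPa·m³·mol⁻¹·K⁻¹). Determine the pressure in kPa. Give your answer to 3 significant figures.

P ≈ 56.0 kPa

PV = nRT ⇒ P = nRT/V = (119 × 8.314 × 10⁻³ × 288) / 5.09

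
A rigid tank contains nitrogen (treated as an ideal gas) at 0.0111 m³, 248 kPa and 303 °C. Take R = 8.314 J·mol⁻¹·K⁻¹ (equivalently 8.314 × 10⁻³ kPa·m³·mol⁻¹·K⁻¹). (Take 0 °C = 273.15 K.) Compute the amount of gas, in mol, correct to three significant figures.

Convert: T = 576.15 K.
PV = nRT ⇒ n = PV/(RT) = (248 × 0.0111) / (8.314 × 10⁻³ × 576.15)

n ≈ 0.575 mol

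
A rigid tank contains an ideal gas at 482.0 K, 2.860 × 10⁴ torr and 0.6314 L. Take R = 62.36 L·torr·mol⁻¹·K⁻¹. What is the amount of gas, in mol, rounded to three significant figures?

n ≈ 0.601 mol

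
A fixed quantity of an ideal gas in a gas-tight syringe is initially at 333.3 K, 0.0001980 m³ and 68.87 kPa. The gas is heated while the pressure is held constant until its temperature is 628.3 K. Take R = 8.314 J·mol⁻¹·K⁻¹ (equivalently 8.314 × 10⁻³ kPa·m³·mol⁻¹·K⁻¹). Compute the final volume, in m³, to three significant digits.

Isobaric, so V/T is constant: P₂ = P₁; V₂ = V₁·(T₂/T₁) = 0.0003732 m³.

V₂ ≈ 0.000373 m³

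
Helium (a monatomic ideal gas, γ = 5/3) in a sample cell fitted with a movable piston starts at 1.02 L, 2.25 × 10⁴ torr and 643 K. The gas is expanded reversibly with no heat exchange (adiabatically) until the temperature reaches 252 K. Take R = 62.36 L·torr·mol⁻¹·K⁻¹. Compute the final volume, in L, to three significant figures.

Adiabatic (γ = 5/3), T V^(γ−1) and P V^γ constant: P₂ = P₁·(T₂/T₁)^(γ/(γ−1)) = 2163 torr; V₂ = V₁·(T₁/T₂)^(1/(γ−1)) = 4.157 L.

V₂ ≈ 4.16 L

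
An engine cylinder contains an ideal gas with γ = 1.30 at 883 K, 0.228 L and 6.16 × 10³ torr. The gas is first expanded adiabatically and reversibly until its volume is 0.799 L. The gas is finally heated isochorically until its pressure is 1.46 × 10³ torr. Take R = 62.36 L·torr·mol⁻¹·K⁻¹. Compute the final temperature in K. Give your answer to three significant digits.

T₃ ≈ 733 K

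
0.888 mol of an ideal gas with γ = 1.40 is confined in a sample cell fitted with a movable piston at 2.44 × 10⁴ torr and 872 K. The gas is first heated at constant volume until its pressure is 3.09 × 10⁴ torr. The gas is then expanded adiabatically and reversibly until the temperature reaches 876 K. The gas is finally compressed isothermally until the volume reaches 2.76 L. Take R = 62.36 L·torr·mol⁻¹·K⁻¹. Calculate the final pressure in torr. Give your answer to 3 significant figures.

P₄ ≈ 1.76e+04 torr

From PV = nRT: V₁ = nRT₁/P₁ = 1.979 L.
Isochoric, so P/T is constant: V₂ = V₁; T₂ = T₁·(P₂/P₁) = 1104 K.
Adiabatic (γ = 1.40), T V^(γ−1) and P V^γ constant: P₃ = P₂·(T₃/T₂)^(γ/(γ−1)) = 1.374e+04 torr; V₃ = V₂·(T₂/T₃)^(1/(γ−1)) = 3.531 L.
Isothermal, so P V is constant: T₄ = T₃; P₄ = P₃·(V₃/V₄) = 1.758e+04 torr.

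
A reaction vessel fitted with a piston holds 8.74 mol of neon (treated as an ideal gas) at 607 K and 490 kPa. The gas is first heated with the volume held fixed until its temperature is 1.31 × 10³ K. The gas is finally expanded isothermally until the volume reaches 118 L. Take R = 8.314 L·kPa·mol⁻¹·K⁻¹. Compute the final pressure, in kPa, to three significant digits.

From PV = nRT: V₁ = nRT₁/P₁ = 90.01 L.
V constant ⇒ P ∝ T: V₂ = V₁; P₂ = P₁·(T₂/T₁) = 1057 kPa.
Isothermal, so P V is constant: T₃ = T₂; P₃ = P₂·(V₂/V₃) = 806.7 kPa.

P₃ ≈ 807 kPa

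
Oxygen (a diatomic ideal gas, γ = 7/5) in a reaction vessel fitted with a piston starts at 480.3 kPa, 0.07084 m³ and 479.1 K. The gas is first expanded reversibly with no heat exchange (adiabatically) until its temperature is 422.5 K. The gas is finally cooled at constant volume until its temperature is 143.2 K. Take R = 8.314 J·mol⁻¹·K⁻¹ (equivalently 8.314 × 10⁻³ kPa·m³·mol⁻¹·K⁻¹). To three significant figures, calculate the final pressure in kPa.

Reversible adiabatic, γ = 7/5: P₂ = P₁·(T₂/T₁)^(γ/(γ−1)) = 309.3 kPa; V₂ = V₁·(T₁/T₂)^(1/(γ−1)) = 0.09700 m³.
V constant ⇒ P ∝ T: V₃ = V₂; P₃ = P₂·(T₃/T₂) = 104.8 kPa.

P₃ ≈ 105 kPa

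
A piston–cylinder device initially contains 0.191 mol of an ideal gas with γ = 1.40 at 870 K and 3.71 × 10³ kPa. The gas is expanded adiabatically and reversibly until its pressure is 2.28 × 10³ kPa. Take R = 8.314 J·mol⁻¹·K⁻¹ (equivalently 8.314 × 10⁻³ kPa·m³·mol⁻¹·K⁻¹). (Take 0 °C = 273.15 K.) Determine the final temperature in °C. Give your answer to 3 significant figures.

From PV = nRT: V₁ = nRT₁/P₁ = 0.0003724 m³.
Reversible adiabatic, γ = 1.40: T₂ = T₁·(P₂/P₁)^((γ−1)/γ) = 757.0 K; V₂ = V₁·(P₁/P₂)^(1/γ) = 0.0005273 m³.

T₂ ≈ 484 °C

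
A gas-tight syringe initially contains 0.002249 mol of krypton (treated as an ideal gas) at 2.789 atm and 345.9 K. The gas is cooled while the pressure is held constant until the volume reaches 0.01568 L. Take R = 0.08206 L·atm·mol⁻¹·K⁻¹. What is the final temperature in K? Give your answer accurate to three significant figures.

T₂ ≈ 237 K

From PV = nRT: V₁ = nRT₁/P₁ = 0.02289 L.
Isobaric, so V/T is constant: P₂ = P₁; T₂ = T₁·(V₂/V₁) = 237.0 K.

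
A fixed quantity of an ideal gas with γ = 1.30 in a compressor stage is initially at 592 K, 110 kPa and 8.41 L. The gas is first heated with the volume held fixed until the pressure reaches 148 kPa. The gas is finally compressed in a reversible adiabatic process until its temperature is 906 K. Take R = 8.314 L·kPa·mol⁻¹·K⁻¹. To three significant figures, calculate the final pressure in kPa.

P₃ ≈ 259 kPa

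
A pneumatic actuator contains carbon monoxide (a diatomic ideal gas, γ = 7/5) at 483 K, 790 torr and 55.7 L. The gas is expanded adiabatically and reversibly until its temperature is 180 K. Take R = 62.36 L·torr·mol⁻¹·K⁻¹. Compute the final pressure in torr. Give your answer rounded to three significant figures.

Reversible adiabatic, γ = 7/5: P₂ = P₁·(T₂/T₁)^(γ/(γ−1)) = 24.96 torr; V₂ = V₁·(T₁/T₂)^(1/(γ−1)) = 657.0 L.

P₂ ≈ 25.0 torr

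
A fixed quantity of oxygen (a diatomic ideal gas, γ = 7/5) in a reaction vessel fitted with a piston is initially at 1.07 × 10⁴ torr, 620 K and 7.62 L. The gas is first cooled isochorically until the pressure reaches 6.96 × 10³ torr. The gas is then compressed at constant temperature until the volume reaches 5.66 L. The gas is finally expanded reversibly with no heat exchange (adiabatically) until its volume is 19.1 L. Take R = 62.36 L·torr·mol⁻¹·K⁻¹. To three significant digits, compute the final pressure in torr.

P₄ ≈ 1.71e+03 torr

Isochoric, so P/T is constant: V₂ = V₁; T₂ = T₁·(P₂/P₁) = 403.3 K.
Isothermal, so P V is constant: T₃ = T₂; P₃ = P₂·(V₂/V₃) = 9370 torr.
Reversible adiabatic, γ = 7/5: T₄ = T₃·(V₃/V₄)^(γ−1) = 247.9 K; P₄ = P₃·(V₃/V₄)^γ = 1707 torr.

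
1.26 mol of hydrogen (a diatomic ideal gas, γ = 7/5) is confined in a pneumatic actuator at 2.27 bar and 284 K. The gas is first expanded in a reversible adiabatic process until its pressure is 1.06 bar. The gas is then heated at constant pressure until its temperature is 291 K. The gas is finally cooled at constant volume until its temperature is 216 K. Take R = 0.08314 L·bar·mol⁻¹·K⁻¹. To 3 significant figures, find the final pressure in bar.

P₄ ≈ 0.787 bar

From PV = nRT: V₁ = nRT₁/P₁ = 13.11 L.
Reversible adiabatic, γ = 7/5: T₂ = T₁·(P₂/P₁)^((γ−1)/γ) = 228.5 K; V₂ = V₁·(P₁/P₂)^(1/γ) = 22.58 L.
Isobaric, so V/T is constant: P₃ = P₂; V₃ = V₂·(T₃/T₂) = 28.76 L.
V constant ⇒ P ∝ T: V₄ = V₃; P₄ = P₃·(T₄/T₃) = 0.7868 bar.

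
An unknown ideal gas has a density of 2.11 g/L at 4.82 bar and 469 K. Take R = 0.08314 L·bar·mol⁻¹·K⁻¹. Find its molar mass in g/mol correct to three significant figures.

M ≈ 17.1 g/mol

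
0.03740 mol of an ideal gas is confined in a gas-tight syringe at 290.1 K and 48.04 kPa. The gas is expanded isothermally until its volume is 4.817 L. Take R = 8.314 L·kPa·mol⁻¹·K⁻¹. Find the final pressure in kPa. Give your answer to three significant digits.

P₂ ≈ 18.7 kPa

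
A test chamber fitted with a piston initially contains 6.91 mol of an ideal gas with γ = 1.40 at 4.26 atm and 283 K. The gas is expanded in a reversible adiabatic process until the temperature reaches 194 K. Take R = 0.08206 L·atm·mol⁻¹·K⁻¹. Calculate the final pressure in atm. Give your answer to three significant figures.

P₂ ≈ 1.14 atm

From PV = nRT: V₁ = nRT₁/P₁ = 37.67 L.
Adiabatic (γ = 1.40), T V^(γ−1) and P V^γ constant: P₂ = P₁·(T₂/T₁)^(γ/(γ−1)) = 1.136 atm; V₂ = V₁·(T₁/T₂)^(1/(γ−1)) = 96.82 L.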